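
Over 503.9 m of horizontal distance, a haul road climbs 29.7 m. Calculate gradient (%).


Formula: Gradient = rise / run * 100
Gradient = 29.7 / 503.9 * 100 = 5.9%

5.9


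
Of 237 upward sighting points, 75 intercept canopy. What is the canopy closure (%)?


Formula: Canopy closure = covered points / total points * 100
Closure = 75 / 237 * 100
Closure = 0.3165 * 100 = 31.6%

31.6


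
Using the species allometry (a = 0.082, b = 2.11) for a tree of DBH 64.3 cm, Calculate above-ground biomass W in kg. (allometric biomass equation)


Formula: W = a * DBH^b  (allometric power law)
DBH^b = 64.3^2.11 = 6536.1973
W = 0.082 * 6536.1973 = 536.0 kg

536.0


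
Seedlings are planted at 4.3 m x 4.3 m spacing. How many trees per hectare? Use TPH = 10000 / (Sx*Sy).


Formula: TPH = 10000 m^2/ha / (spacing_x * spacing_y)
Area per tree = 4.3 m * 4.3 m = 18.49 m^2
TPH = 10000 / 18.49 = 541 trees/ha

541


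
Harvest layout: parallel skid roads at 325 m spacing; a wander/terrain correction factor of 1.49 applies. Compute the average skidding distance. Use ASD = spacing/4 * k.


Formula: ASD = (spacing / 4) * correction
Uncorrected distance = spacing / 4 = 325 / 4 = 81.25 m
ASD = 81.25 * 1.49 = 121 m

121


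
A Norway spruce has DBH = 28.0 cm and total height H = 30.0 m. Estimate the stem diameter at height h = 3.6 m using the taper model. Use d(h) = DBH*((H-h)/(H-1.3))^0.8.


Taper: d(h) = DBH * ((H - h) / (H - 1.3))^0.8
Numerator = H - h = 30.0 - 3.6 = 26.4 m
Denominator = H - 1.3 = 30.0 - 1.3 = 28.7 m
Ratio = 26.4 / 28.7 = 0.91986
d = 28.0 * 0.91986^0.8 = 26.2 cm

26.2


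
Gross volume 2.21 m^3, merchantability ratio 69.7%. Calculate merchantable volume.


Formula: MV = V_total * (merchantable_pct / 100)
Merchantable fraction = 69.7% / 100 = 0.697
MV = 2.21 m^3 * 0.697 = 1.54 m^3

1.54


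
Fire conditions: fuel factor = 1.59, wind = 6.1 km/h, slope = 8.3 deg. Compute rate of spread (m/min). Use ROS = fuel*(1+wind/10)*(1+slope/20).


Formula: ROS = fuel * (1 + wind/10) * (1 + slope/20)
Wind factor = 1 + 6.1/10 = 1.61
Slope factor = 1 + 8.3/20 = 1.415
ROS = 1.59 * 1.61 * 1.415 = 3.62 m/min

3.62


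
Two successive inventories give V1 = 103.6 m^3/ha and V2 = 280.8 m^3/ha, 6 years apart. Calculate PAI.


Formula: PAI = (V_T2 - V_T1) / (T2 - T1)
Volume increment = 280.8 - 103.6 = 177.2 m^3/ha
PAI = 177.2 / 6 = 29.53 m^3/ha/year

29.53


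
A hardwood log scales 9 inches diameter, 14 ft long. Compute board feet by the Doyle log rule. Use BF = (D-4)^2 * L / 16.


Doyle: BF = (D - 4)^2 * L / 16
Adjusted diameter = 9 - 4 = 5 in
(D-4)^2 = 5^2 = 25
BF = 25 * 14 / 16 = 22 BF

22


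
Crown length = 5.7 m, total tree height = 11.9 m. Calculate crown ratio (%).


Formula: Crown Ratio = (Crown Length / Total Height) * 100
CR = (5.7 m / 11.9 m) * 100
CR = 0.479 * 100 = 47.9%

47.9


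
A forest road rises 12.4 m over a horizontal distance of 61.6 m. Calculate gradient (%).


Formula: Gradient = rise / run * 100
Gradient = 12.4 / 61.6 * 100 = 20.1%

20.1


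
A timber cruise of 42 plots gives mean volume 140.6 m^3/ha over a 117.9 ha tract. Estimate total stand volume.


Formula: Total Volume = Mean Volume per ha * Total Area
Total Volume = 140.6 m^3/ha * 117.9 ha
Total Volume = 16577 m^3

16577


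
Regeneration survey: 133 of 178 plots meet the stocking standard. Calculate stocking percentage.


Formula: Stocking % = stocked plots / total plots * 100
Stocking = 133 / 178 * 100
Stocking = 0.7472 * 100 = 74.7%

74.7


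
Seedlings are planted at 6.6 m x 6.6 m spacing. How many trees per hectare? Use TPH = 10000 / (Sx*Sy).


Formula: TPH = 10000 m^2/ha / (spacing_x * spacing_y)
Area per tree = 6.6 m * 6.6 m = 43.56 m^2
TPH = 10000 / 43.56 = 230 trees/ha

230


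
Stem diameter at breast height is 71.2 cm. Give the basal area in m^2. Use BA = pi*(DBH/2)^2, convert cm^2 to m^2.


Formula: BA = pi * (DBH/2)^2 / 10000  (cm^2 to m^2)
Radius = DBH/2 = 71.2/2 = 35.6 cm
BA = pi * 35.6^2 / 10000
   = 3981.5289 cm^2 / 10000
   = 0.3982 m^2

0.3982


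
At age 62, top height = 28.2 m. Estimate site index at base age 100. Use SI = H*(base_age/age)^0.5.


Formula: SI = H_dom * (base_age / age)^0.5
Age ratio = 100 / 62 = 1.6129
sqrt(age_ratio) = 1.27
SI = 28.2 * 1.27 = 35.8 m

35.8


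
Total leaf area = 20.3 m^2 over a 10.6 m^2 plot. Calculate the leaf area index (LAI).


Formula: LAI = total leaf area / ground area  (dimensionless)
LAI = 20.3 m^2 / 10.6 m^2
LAI = 1.92

1.92


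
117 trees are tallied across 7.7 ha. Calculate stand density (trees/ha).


Formula: Stand Density = N_trees / Area_ha
Density = 117 trees / 7.7 ha
Density = 15 trees/ha

15


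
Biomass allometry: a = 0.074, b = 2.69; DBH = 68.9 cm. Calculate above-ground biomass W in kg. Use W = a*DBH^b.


Formula: W = a * DBH^b  (allometric power law)
DBH^b = 68.9^2.69 = 88066.2912
W = 0.074 * 88066.2912 = 6516.9 kg

6516.9


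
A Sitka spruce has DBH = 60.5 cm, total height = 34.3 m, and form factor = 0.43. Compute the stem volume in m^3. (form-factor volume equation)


Formula: V = pi * (DBH/200)^2 * H * ff
Radius = DBH/200 = 60.5/200 = 0.3025 m
Radius^2 = 0.3025^2 = 0.09150625 m^2
V = pi * 0.09150625 * 34.3 * 0.43
V = 4.24 m^3

4.24


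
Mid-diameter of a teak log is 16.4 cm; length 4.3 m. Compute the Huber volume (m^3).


Huber: V = Am * L,  Am = pi*(Dm/200)^2
Am = pi*(16.4/200)^2 = 0.021124 m^2
V = 0.021124*4.3 = 0.0908 m^3

0.0908


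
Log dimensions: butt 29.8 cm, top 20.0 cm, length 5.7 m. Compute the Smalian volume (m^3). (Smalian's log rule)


Smalian: V = (A1 + A2)/2 * L,  A = pi*(D/200)^2
A1 = pi*(29.8/200)^2 = 0.069746 m^2
A2 = pi*(20.0/200)^2 = 0.031416 m^2
V = (0.069746+0.031416)/2*5.7 = 0.2883 m^3

0.2883


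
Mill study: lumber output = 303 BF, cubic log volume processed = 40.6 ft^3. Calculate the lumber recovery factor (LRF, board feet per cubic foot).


Formula: LRF = Lumber Output (BF) / Log Input (ft^3)
LRF = 303 BF / 40.6 ft^3
LRF = 7.46 BF/ft^3

7.46


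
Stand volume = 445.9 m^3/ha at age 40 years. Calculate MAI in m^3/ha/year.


Formula: MAI = Total Volume / Stand Age
MAI = 445.9 m^3/ha / 40 years
MAI = 11.15 m^3/ha/year

11.15


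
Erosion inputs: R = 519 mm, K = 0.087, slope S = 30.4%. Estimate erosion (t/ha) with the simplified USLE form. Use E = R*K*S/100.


Formula: E = R * K * S / 100  (simplified USLE)
R * K = 519 * 0.087 = 45.153
E = 45.153 * 30.4 / 100 = 13.73 t/ha

13.73


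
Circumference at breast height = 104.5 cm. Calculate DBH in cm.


Formula: DBH = C / pi
DBH = 104.5 / pi
pi = 3.14159...
DBH = 33.3 cm

33.3


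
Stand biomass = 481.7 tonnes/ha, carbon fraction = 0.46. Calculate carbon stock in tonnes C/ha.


Formula: Carbon Stock = Biomass * Carbon Fraction
C = 481.7 t/ha * 0.46
C = 221.6 t C/ha

221.6


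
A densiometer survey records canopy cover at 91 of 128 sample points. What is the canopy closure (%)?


Formula: Canopy closure = covered points / total points * 100
Closure = 91 / 128 * 100
Closure = 0.7109 * 100 = 71.1%

71.1


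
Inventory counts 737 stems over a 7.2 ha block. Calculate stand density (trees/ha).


Formula: Stand Density = N_trees / Area_ha
Density = 737 trees / 7.2 ha
Density = 102 trees/ha

102


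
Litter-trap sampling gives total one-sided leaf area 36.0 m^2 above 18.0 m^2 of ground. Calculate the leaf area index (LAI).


Formula: LAI = total leaf area / ground area  (dimensionless)
LAI = 36.0 m^2 / 18.0 m^2
LAI = 2.0

2.0


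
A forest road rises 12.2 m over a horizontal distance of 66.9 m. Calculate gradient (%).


Formula: Gradient = rise / run * 100
Gradient = 12.2 / 66.9 * 100 = 18.2%

18.2


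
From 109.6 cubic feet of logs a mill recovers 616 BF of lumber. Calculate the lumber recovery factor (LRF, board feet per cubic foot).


Formula: LRF = Lumber Output (BF) / Log Input (ft^3)
LRF = 616 BF / 109.6 ft^3
LRF = 5.62 BF/ft^3

5.62


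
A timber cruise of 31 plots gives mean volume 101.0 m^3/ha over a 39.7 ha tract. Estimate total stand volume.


Formula: Total Volume = Mean Volume per ha * Total Area
Total Volume = 101.0 m^3/ha * 39.7 ha
Total Volume = 4010 m^3

4010


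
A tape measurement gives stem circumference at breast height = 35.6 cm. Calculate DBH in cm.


Formula: DBH = C / pi
DBH = 35.6 / pi
pi = 3.14159...
DBH = 11.3 cm

11.3


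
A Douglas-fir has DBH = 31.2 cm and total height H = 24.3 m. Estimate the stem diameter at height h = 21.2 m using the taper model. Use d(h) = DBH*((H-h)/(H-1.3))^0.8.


Taper: d(h) = DBH * ((H - h) / (H - 1.3))^0.8
Numerator = H - h = 24.3 - 21.2 = 3.1 m
Denominator = H - 1.3 = 24.3 - 1.3 = 23.0 m
Ratio = 3.1 / 23.0 = 0.13478
d = 31.2 * 0.13478^0.8 = 6.3 cm

6.3


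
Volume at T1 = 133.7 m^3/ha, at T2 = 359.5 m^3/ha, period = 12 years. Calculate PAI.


Formula: PAI = (V_T2 - V_T1) / (T2 - T1)
Volume increment = 359.5 - 133.7 = 225.8 m^3/ha
PAI = 225.8 / 12 = 18.82 m^3/ha/year

18.82


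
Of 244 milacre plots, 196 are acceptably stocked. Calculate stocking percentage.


Formula: Stocking % = stocked plots / total plots * 100
Stocking = 196 / 244 * 100
Stocking = 0.8033 * 100 = 80.3%

80.3


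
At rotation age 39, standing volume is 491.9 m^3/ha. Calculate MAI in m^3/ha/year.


Formula: MAI = Total Volume / Stand Age
MAI = 491.9 m^3/ha / 39 years
MAI = 12.61 m^3/ha/year

12.61


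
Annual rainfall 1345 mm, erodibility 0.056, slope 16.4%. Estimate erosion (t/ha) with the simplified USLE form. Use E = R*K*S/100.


Formula: E = R * K * S / 100  (simplified USLE)
R * K = 1345 * 0.056 = 75.32
E = 75.32 * 16.4 / 100 = 12.35 t/ha

12.35


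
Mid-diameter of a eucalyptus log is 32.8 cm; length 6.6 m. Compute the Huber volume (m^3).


Huber: V = Am * L,  Am = pi*(Dm/200)^2
Am = pi*(32.8/200)^2 = 0.084496 m^2
V = 0.084496*6.6 = 0.5577 m^3

0.5577


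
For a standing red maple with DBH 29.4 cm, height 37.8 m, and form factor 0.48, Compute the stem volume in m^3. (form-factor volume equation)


Formula: V = pi * (DBH/200)^2 * H * ff
Radius = DBH/200 = 29.4/200 = 0.147 m
Radius^2 = 0.147^2 = 0.021609 m^2
V = pi * 0.021609 * 37.8 * 0.48
V = 1.232 m^3

1.232


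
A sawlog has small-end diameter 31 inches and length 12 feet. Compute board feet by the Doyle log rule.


Doyle: BF = (D - 4)^2 * L / 16
Adjusted diameter = 31 - 4 = 27 in
(D-4)^2 = 27^2 = 729
BF = 729 * 12 / 16 = 547 BF

547


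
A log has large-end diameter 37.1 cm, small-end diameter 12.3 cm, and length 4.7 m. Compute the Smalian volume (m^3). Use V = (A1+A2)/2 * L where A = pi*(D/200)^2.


Smalian: V = (A1 + A2)/2 * L,  A = pi*(D/200)^2
A1 = pi*(37.1/200)^2 = 0.108103 m^2
A2 = pi*(12.3/200)^2 = 0.011882 m^2
V = (0.108103+0.011882)/2*4.7 = 0.282 m^3

0.282


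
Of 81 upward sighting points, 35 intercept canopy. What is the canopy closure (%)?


Formula: Canopy closure = covered points / total points * 100
Closure = 35 / 81 * 100
Closure = 0.4321 * 100 = 43.2%

43.2


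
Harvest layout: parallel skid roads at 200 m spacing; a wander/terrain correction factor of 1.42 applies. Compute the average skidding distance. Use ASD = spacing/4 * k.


Formula: ASD = (spacing / 4) * correction
Uncorrected distance = spacing / 4 = 200 / 4 = 50 m
ASD = 50 * 1.42 = 71 m

71


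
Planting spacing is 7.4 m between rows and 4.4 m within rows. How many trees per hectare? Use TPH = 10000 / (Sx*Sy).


Formula: TPH = 10000 m^2/ha / (spacing_x * spacing_y)
Area per tree = 7.4 m * 4.4 m = 32.56 m^2
TPH = 10000 / 32.56 = 307 trees/ha

307


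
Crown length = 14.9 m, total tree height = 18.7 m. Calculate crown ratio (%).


Formula: Crown Ratio = (Crown Length / Total Height) * 100
CR = (14.9 m / 18.7 m) * 100
CR = 0.7968 * 100 = 79.7%

79.7


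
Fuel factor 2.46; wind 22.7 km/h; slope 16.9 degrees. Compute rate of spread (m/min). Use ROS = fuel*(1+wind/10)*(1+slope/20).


Formula: ROS = fuel * (1 + wind/10) * (1 + slope/20)
Wind factor = 1 + 22.7/10 = 3.27
Slope factor = 1 + 16.9/20 = 1.845
ROS = 2.46 * 3.27 * 1.845 = 14.84 m/min

14.84


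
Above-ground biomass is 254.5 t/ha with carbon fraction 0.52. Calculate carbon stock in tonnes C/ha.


Formula: Carbon Stock = Biomass * Carbon Fraction
C = 254.5 t/ha * 0.52
C = 132.3 t C/ha

132.3


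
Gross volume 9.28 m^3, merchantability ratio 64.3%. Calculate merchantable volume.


Formula: MV = V_total * (merchantable_pct / 100)
Merchantable fraction = 64.3% / 100 = 0.643
MV = 9.28 m^3 * 0.643 = 5.967 m^3

5.967


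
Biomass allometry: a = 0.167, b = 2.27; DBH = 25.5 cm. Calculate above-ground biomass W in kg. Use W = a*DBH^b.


Formula: W = a * DBH^b  (allometric power law)
DBH^b = 25.5^2.27 = 1559.0003
W = 0.167 * 1559.0003 = 260.4 kg

260.4


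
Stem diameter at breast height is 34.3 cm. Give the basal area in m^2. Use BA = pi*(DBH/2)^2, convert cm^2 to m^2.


Formula: BA = pi * (DBH/2)^2 / 10000  (cm^2 to m^2)
Radius = DBH/2 = 34.3/2 = 17.15 cm
BA = pi * 17.15^2 / 10000
   = 924.0131 cm^2 / 10000
   = 0.0924 m^2

0.0924


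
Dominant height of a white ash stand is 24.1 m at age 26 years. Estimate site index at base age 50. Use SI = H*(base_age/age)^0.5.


Formula: SI = H_dom * (base_age / age)^0.5
Age ratio = 50 / 26 = 1.92308
sqrt(age_ratio) = 1.38675
SI = 24.1 * 1.38675 = 33.4 m

33.4


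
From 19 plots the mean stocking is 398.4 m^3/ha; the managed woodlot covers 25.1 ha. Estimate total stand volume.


Formula: Total Volume = Mean Volume per ha * Total Area
Total Volume = 398.4 m^3/ha * 25.1 ha
Total Volume = 10000 m^3

10000


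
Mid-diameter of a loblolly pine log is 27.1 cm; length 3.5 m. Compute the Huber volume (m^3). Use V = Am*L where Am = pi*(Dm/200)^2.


Huber: V = Am * L,  Am = pi*(Dm/200)^2
Am = pi*(27.1/200)^2 = 0.05768 m^2
V = 0.05768*3.5 = 0.2019 m^3

0.2019


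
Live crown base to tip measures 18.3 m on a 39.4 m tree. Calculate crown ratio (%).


Formula: Crown Ratio = (Crown Length / Total Height) * 100
CR = (18.3 m / 39.4 m) * 100
CR = 0.4645 * 100 = 46.4%

46.4


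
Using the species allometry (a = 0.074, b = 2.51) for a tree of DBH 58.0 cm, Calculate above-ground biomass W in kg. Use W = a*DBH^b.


Formula: W = a * DBH^b  (allometric power law)
DBH^b = 58.0^2.51 = 26681.1328
W = 0.074 * 26681.1328 = 1974.4 kg

1974.4


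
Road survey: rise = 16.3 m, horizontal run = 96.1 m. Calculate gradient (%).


Formula: Gradient = rise / run * 100
Gradient = 16.3 / 96.1 * 100 = 17.0%

17.0


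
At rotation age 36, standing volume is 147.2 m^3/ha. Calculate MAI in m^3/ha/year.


Formula: MAI = Total Volume / Stand Age
MAI = 147.2 m^3/ha / 36 years
MAI = 4.09 m^3/ha/year

4.09


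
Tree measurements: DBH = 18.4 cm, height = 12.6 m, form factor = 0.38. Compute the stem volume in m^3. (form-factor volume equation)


Formula: V = pi * (DBH/200)^2 * H * ff
Radius = DBH/200 = 18.4/200 = 0.092 m
Radius^2 = 0.092^2 = 0.008464 m^2
V = pi * 0.008464 * 12.6 * 0.38
V = 0.127 m^3

0.127


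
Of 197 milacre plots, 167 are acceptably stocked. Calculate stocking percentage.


Formula: Stocking % = stocked plots / total plots * 100
Stocking = 167 / 197 * 100
Stocking = 0.8477 * 100 = 84.8%

84.8


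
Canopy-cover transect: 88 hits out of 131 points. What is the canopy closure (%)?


Formula: Canopy closure = covered points / total points * 100
Closure = 88 / 131 * 100
Closure = 0.6718 * 100 = 67.2%

67.2


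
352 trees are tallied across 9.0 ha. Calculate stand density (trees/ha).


Formula: Stand Density = N_trees / Area_ha
Density = 352 trees / 9.0 ha
Density = 39 trees/ha

39


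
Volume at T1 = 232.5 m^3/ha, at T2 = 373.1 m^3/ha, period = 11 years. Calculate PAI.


Formula: PAI = (V_T2 - V_T1) / (T2 - T1)
Volume increment = 373.1 - 232.5 = 140.6 m^3/ha
PAI = 140.6 / 11 = 12.78 m^3/ha/year

12.78


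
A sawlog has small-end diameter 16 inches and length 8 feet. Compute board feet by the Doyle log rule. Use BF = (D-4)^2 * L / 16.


Doyle: BF = (D - 4)^2 * L / 16
Adjusted diameter = 16 - 4 = 12 in
(D-4)^2 = 12^2 = 144
BF = 144 * 8 / 16 = 72 BF

72


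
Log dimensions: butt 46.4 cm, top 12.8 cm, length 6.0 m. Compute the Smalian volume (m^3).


Smalian: V = (A1 + A2)/2 * L,  A = pi*(D/200)^2
A1 = pi*(46.4/200)^2 = 0.169093 m^2
A2 = pi*(12.8/200)^2 = 0.012868 m^2
V = (0.169093+0.012868)/2*6.0 = 0.5459 m^3

0.5459


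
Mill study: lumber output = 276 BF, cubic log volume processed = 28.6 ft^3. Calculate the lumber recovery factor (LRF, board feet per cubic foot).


Formula: LRF = Lumber Output (BF) / Log Input (ft^3)
LRF = 276 BF / 28.6 ft^3
LRF = 9.65 BF/ft^3

9.65


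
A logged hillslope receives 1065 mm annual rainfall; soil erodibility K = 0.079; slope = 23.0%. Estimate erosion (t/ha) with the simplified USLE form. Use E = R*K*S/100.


Formula: E = R * K * S / 100  (simplified USLE)
R * K = 1065 * 0.079 = 84.135
E = 84.135 * 23.0 / 100 = 19.35 t/ha

19.35


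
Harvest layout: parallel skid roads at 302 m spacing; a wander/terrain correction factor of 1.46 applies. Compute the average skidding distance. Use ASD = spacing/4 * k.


Formula: ASD = (spacing / 4) * correction
Uncorrected distance = spacing / 4 = 302 / 4 = 75.5 m
ASD = 75.5 * 1.46 = 110 m

110


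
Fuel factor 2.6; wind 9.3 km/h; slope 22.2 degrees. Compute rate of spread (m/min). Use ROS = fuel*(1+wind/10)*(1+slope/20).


Formula: ROS = fuel * (1 + wind/10) * (1 + slope/20)
Wind factor = 1 + 9.3/10 = 1.93
Slope factor = 1 + 22.2/20 = 2.11
ROS = 2.6 * 1.93 * 2.11 = 10.59 m/min

10.59


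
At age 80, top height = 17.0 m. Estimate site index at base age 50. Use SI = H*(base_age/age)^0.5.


Formula: SI = H_dom * (base_age / age)^0.5
Age ratio = 50 / 80 = 0.625
sqrt(age_ratio) = 0.79057
SI = 17.0 * 0.79057 = 13.4 m

13.4


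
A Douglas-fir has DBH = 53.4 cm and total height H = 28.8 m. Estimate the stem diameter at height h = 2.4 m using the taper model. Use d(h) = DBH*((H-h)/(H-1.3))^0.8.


Taper: d(h) = DBH * ((H - h) / (H - 1.3))^0.8
Numerator = H - h = 28.8 - 2.4 = 26.4 m
Denominator = H - 1.3 = 28.8 - 1.3 = 27.5 m
Ratio = 26.4 / 27.5 = 0.96
d = 53.4 * 0.96^0.8 = 51.7 cm

51.7


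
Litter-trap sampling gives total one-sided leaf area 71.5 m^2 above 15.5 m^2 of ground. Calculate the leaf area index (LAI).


Formula: LAI = total leaf area / ground area  (dimensionless)
LAI = 71.5 m^2 / 15.5 m^2
LAI = 4.61

4.61


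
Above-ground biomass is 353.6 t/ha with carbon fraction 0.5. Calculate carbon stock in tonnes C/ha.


Formula: Carbon Stock = Biomass * Carbon Fraction
C = 353.6 t/ha * 0.5
C = 176.8 t C/ha

176.8


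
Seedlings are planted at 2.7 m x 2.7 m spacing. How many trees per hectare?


Formula: TPH = 10000 m^2/ha / (spacing_x * spacing_y)
Area per tree = 2.7 m * 2.7 m = 7.29 m^2
TPH = 10000 / 7.29 = 1372 trees/ha

1372


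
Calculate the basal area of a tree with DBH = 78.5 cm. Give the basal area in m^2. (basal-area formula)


Formula: BA = pi * (DBH/2)^2 / 10000  (cm^2 to m^2)
Radius = DBH/2 = 78.5/2 = 39.25 cm
BA = pi * 39.25^2 / 10000
   = 4839.8198 cm^2 / 10000
   = 0.484 m^2

0.484


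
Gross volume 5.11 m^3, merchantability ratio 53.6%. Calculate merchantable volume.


Formula: MV = V_total * (merchantable_pct / 100)
Merchantable fraction = 53.6% / 100 = 0.536
MV = 5.11 m^3 * 0.536 = 2.739 m^3

2.739


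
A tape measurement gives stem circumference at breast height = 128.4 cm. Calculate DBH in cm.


Formula: DBH = C / pi
DBH = 128.4 / pi
pi = 3.14159...
DBH = 40.9 cm

40.9


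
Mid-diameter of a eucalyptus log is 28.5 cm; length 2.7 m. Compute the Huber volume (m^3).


Huber: V = Am * L,  Am = pi*(Dm/200)^2
Am = pi*(28.5/200)^2 = 0.063794 m^2
V = 0.063794*2.7 = 0.1722 m^3

0.1722


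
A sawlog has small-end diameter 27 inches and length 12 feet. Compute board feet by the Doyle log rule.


Doyle: BF = (D - 4)^2 * L / 16
Adjusted diameter = 27 - 4 = 23 in
(D-4)^2 = 23^2 = 529
BF = 529 * 12 / 16 = 397 BF

397


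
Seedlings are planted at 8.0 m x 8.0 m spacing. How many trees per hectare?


Formula: TPH = 10000 m^2/ha / (spacing_x * spacing_y)
Area per tree = 8.0 m * 8.0 m = 64.0 m^2
TPH = 10000 / 64.0 = 156 trees/ha

156


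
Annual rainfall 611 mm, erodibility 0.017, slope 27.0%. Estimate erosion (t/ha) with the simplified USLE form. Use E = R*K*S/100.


Formula: E = R * K * S / 100  (simplified USLE)
R * K = 611 * 0.017 = 10.387
E = 10.387 * 27.0 / 100 = 2.8 t/ha

2.8


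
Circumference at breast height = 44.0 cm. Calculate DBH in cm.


Formula: DBH = C / pi
DBH = 44.0 / pi
pi = 3.14159...
DBH = 14.0 cm

14.0


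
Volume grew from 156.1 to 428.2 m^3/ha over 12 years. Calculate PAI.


Formula: PAI = (V_T2 - V_T1) / (T2 - T1)
Volume increment = 428.2 - 156.1 = 272.1 m^3/ha
PAI = 272.1 / 12 = 22.68 m^3/ha/year

22.68


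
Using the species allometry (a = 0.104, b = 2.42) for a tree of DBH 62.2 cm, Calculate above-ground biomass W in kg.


Formula: W = a * DBH^b  (allometric power law)
DBH^b = 62.2^2.42 = 21926.6725
W = 0.104 * 21926.6725 = 2280.4 kg

2280.4


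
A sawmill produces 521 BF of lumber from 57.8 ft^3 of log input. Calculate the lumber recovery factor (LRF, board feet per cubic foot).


Formula: LRF = Lumber Output (BF) / Log Input (ft^3)
LRF = 521 BF / 57.8 ft^3
LRF = 9.01 BF/ft^3

9.01


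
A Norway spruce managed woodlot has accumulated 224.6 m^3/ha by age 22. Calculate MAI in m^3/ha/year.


Formula: MAI = Total Volume / Stand Age
MAI = 224.6 m^3/ha / 22 years
MAI = 10.21 m^3/ha/year

10.21


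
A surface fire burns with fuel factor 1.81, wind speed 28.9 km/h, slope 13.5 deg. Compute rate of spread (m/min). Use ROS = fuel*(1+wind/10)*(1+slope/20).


Formula: ROS = fuel * (1 + wind/10) * (1 + slope/20)
Wind factor = 1 + 28.9/10 = 3.89
Slope factor = 1 + 13.5/20 = 1.675
ROS = 1.81 * 3.89 * 1.675 = 11.79 m/min

11.79


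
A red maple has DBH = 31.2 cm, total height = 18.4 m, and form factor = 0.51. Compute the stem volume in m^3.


Formula: V = pi * (DBH/200)^2 * H * ff
Radius = DBH/200 = 31.2/200 = 0.156 m
Radius^2 = 0.156^2 = 0.024336 m^2
V = pi * 0.024336 * 18.4 * 0.51
V = 0.717 m^3

0.717


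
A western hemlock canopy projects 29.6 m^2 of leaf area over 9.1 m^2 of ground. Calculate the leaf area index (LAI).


Formula: LAI = total leaf area / ground area  (dimensionless)
LAI = 29.6 m^2 / 9.1 m^2
LAI = 3.25

3.25


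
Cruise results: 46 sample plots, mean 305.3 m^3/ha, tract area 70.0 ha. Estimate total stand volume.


Formula: Total Volume = Mean Volume per ha * Total Area
Total Volume = 305.3 m^3/ha * 70.0 ha
Total Volume = 21371 m^3

21371


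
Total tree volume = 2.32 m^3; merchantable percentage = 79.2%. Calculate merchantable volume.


Formula: MV = V_total * (merchantable_pct / 100)
Merchantable fraction = 79.2% / 100 = 0.792
MV = 2.32 m^3 * 0.792 = 1.837 m^3

1.837


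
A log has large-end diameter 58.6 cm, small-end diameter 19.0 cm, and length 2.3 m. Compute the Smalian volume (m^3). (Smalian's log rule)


Smalian: V = (A1 + A2)/2 * L,  A = pi*(D/200)^2
A1 = pi*(58.6/200)^2 = 0.269703 m^2
A2 = pi*(19.0/200)^2 = 0.028353 m^2
V = (0.269703+0.028353)/2*2.3 = 0.3428 m^3

0.3428


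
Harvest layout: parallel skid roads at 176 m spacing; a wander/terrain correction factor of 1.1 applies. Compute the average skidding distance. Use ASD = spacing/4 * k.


Formula: ASD = (spacing / 4) * correction
Uncorrected distance = spacing / 4 = 176 / 4 = 44 m
ASD = 44 * 1.1 = 48 m

48


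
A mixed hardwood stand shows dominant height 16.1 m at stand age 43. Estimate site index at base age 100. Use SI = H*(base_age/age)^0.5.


Formula: SI = H_dom * (base_age / age)^0.5
Age ratio = 100 / 43 = 2.32558
sqrt(age_ratio) = 1.52499
SI = 16.1 * 1.52499 = 24.6 m

24.6


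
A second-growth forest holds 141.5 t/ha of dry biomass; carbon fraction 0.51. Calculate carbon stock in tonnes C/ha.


Formula: Carbon Stock = Biomass * Carbon Fraction
C = 141.5 t/ha * 0.51
C = 72.2 t C/ha

72.2


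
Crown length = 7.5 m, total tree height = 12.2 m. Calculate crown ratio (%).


Formula: Crown Ratio = (Crown Length / Total Height) * 100
CR = (7.5 m / 12.2 m) * 100
CR = 0.6148 * 100 = 61.5%

61.5


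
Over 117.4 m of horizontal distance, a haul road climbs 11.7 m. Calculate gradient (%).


Formula: Gradient = rise / run * 100
Gradient = 11.7 / 117.4 * 100 = 10.0%

10.0


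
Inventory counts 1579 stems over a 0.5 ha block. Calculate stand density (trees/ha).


Formula: Stand Density = N_trees / Area_ha
Density = 1579 trees / 0.5 ha
Density = 3158 trees/ha

3158


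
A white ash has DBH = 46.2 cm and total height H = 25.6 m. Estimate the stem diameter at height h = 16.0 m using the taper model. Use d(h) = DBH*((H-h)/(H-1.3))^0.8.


Taper: d(h) = DBH * ((H - h) / (H - 1.3))^0.8
Numerator = H - h = 25.6 - 16.0 = 9.6 m
Denominator = H - 1.3 = 25.6 - 1.3 = 24.3 m
Ratio = 9.6 / 24.3 = 0.39506
d = 46.2 * 0.39506^0.8 = 22.0 cm

22.0


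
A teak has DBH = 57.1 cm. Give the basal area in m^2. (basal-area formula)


Formula: BA = pi * (DBH/2)^2 / 10000  (cm^2 to m^2)
Radius = DBH/2 = 57.1/2 = 28.55 cm
BA = pi * 28.55^2 / 10000
   = 2560.72 cm^2 / 10000
   = 0.2561 m^2

0.2561


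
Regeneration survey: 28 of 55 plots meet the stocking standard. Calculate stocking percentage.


Formula: Stocking % = stocked plots / total plots * 100
Stocking = 28 / 55 * 100
Stocking = 0.5091 * 100 = 50.9%

50.9


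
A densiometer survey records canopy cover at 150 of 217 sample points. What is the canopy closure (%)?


Formula: Canopy closure = covered points / total points * 100
Closure = 150 / 217 * 100
Closure = 0.6912 * 100 = 69.1%

69.1


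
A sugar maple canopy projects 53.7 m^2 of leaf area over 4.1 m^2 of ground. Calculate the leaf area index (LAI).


Formula: LAI = total leaf area / ground area  (dimensionless)
LAI = 53.7 m^2 / 4.1 m^2
LAI = 13.1

13.1


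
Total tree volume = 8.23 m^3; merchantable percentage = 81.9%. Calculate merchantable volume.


Formula: MV = V_total * (merchantable_pct / 100)
Merchantable fraction = 81.9% / 100 = 0.819
MV = 8.23 m^3 * 0.819 = 6.74 m^3

6.74


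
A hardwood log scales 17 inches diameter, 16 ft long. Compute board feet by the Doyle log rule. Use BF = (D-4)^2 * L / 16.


Doyle: BF = (D - 4)^2 * L / 16
Adjusted diameter = 17 - 4 = 13 in
(D-4)^2 = 13^2 = 169
BF = 169 * 16 / 16 = 169 BF

169


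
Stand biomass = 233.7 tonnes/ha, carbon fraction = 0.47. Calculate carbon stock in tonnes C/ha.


Formula: Carbon Stock = Biomass * Carbon Fraction
C = 233.7 t/ha * 0.47
C = 109.8 t C/ha

109.8


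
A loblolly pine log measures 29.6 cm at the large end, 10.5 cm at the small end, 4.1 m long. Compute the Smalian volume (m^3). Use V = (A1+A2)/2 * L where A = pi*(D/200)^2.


Smalian: V = (A1 + A2)/2 * L,  A = pi*(D/200)^2
A1 = pi*(29.6/200)^2 = 0.068813 m^2
A2 = pi*(10.5/200)^2 = 0.008659 m^2
V = (0.068813+0.008659)/2*4.1 = 0.1588 m^3

0.1588


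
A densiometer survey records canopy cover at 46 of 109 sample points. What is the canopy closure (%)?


Formula: Canopy closure = covered points / total points * 100
Closure = 46 / 109 * 100
Closure = 0.422 * 100 = 42.2%

42.2


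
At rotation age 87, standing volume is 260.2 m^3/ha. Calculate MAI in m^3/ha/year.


Formula: MAI = Total Volume / Stand Age
MAI = 260.2 m^3/ha / 87 years
MAI = 2.99 m^3/ha/year

2.99


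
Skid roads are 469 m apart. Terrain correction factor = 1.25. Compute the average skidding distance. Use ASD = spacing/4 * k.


Formula: ASD = (spacing / 4) * correction
Uncorrected distance = spacing / 4 = 469 / 4 = 117.25 m
ASD = 117.25 * 1.25 = 147 m

147


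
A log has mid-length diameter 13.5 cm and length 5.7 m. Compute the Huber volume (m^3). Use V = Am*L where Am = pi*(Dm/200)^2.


Huber: V = Am * L,  Am = pi*(Dm/200)^2
Am = pi*(13.5/200)^2 = 0.014314 m^2
V = 0.014314*5.7 = 0.0816 m^3

0.0816


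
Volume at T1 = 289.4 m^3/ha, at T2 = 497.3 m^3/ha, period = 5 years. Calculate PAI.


Formula: PAI = (V_T2 - V_T1) / (T2 - T1)
Volume increment = 497.3 - 289.4 = 207.9 m^3/ha
PAI = 207.9 / 5 = 41.58 m^3/ha/year

41.58


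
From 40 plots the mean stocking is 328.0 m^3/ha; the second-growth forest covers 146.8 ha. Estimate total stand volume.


Formula: Total Volume = Mean Volume per ha * Total Area
Total Volume = 328.0 m^3/ha * 146.8 ha
Total Volume = 48150 m^3

48150


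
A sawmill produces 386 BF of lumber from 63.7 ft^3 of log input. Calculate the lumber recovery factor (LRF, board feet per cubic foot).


Formula: LRF = Lumber Output (BF) / Log Input (ft^3)
LRF = 386 BF / 63.7 ft^3
LRF = 6.06 BF/ft^3

6.06


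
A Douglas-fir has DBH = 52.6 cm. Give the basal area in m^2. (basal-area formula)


Formula: BA = pi * (DBH/2)^2 / 10000  (cm^2 to m^2)
Radius = DBH/2 = 52.6/2 = 26.3 cm
BA = pi * 26.3^2 / 10000
   = 2173.0082 cm^2 / 10000
   = 0.2173 m^2

0.2173


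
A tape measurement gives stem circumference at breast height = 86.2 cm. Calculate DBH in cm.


Formula: DBH = C / pi
DBH = 86.2 / pi
pi = 3.14159...
DBH = 27.4 cm

27.4


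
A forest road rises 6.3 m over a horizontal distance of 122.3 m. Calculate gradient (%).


Formula: Gradient = rise / run * 100
Gradient = 6.3 / 122.3 * 100 = 5.2%

5.2


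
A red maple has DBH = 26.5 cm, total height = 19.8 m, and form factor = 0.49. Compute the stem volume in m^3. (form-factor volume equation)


Formula: V = pi * (DBH/200)^2 * H * ff
Radius = DBH/200 = 26.5/200 = 0.1325 m
Radius^2 = 0.1325^2 = 0.01755625 m^2
V = pi * 0.01755625 * 19.8 * 0.49
V = 0.535 m^3

0.535


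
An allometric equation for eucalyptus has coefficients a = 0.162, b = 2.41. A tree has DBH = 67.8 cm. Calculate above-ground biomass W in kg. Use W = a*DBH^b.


Formula: W = a * DBH^b  (allometric power law)
DBH^b = 67.8^2.41 = 25897.8411
W = 0.162 * 25897.8411 = 4195.5 kg

4195.5


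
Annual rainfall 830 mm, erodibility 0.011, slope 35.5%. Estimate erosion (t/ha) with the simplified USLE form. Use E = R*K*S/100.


Formula: E = R * K * S / 100  (simplified USLE)
R * K = 830 * 0.011 = 9.13
E = 9.13 * 35.5 / 100 = 3.24 t/ha

3.24


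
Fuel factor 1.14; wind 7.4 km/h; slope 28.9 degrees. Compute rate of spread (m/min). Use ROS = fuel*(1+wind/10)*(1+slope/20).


Formula: ROS = fuel * (1 + wind/10) * (1 + slope/20)
Wind factor = 1 + 7.4/10 = 1.74
Slope factor = 1 + 28.9/20 = 2.445
ROS = 1.14 * 1.74 * 2.445 = 4.85 m/min

4.85


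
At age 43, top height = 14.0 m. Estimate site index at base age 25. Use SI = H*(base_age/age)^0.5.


Formula: SI = H_dom * (base_age / age)^0.5
Age ratio = 25 / 43 = 0.5814
sqrt(age_ratio) = 0.76249
SI = 14.0 * 0.76249 = 10.7 m

10.7


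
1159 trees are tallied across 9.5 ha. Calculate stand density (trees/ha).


Formula: Stand Density = N_trees / Area_ha
Density = 1159 trees / 9.5 ha
Density = 122 trees/ha

122


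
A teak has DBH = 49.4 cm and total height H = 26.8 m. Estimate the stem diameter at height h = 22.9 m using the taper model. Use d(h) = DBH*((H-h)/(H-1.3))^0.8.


Taper: d(h) = DBH * ((H - h) / (H - 1.3))^0.8
Numerator = H - h = 26.8 - 22.9 = 3.9 m
Denominator = H - 1.3 = 26.8 - 1.3 = 25.5 m
Ratio = 3.9 / 25.5 = 0.15294
d = 49.4 * 0.15294^0.8 = 11.0 cm

11.0


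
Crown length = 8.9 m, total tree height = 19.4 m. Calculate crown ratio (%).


Formula: Crown Ratio = (Crown Length / Total Height) * 100
CR = (8.9 m / 19.4 m) * 100
CR = 0.4588 * 100 = 45.9%

45.9


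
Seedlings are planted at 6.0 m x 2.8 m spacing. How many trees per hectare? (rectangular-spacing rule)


Formula: TPH = 10000 m^2/ha / (spacing_x * spacing_y)
Area per tree = 6.0 m * 2.8 m = 16.8 m^2
TPH = 10000 / 16.8 = 595 trees/ha

595


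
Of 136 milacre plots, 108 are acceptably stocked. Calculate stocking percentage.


Formula: Stocking % = stocked plots / total plots * 100
Stocking = 108 / 136 * 100
Stocking = 0.7941 * 100 = 79.4%

79.4


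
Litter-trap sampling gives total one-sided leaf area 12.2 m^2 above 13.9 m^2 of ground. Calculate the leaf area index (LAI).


Formula: LAI = total leaf area / ground area  (dimensionless)
LAI = 12.2 m^2 / 13.9 m^2
LAI = 0.88

0.88


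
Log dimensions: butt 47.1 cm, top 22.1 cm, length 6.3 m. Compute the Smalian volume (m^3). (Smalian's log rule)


Smalian: V = (A1 + A2)/2 * L,  A = pi*(D/200)^2
A1 = pi*(47.1/200)^2 = 0.174234 m^2
A2 = pi*(22.1/200)^2 = 0.03836 m^2
V = (0.174234+0.03836)/2*6.3 = 0.6697 m^3

0.6697


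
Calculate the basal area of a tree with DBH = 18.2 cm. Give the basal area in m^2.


Formula: BA = pi * (DBH/2)^2 / 10000  (cm^2 to m^2)
Radius = DBH/2 = 18.2/2 = 9.1 cm
BA = pi * 9.1^2 / 10000
   = 260.1553 cm^2 / 10000
   = 0.026 m^2

0.026


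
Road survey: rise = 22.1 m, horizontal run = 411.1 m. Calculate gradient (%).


Formula: Gradient = rise / run * 100
Gradient = 22.1 / 411.1 * 100 = 5.4%

5.4


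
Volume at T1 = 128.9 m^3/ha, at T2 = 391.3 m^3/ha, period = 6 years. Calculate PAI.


Formula: PAI = (V_T2 - V_T1) / (T2 - T1)
Volume increment = 391.3 - 128.9 = 262.4 m^3/ha
PAI = 262.4 / 6 = 43.73 m^3/ha/year

43.73


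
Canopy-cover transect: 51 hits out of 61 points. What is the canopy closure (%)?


Formula: Canopy closure = covered points / total points * 100
Closure = 51 / 61 * 100
Closure = 0.8361 * 100 = 83.6%

83.6


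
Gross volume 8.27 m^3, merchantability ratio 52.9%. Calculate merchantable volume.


Formula: MV = V_total * (merchantable_pct / 100)
Merchantable fraction = 52.9% / 100 = 0.529
MV = 8.27 m^3 * 0.529 = 4.375 m^3

4.375


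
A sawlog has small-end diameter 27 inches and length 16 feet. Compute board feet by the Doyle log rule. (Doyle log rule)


Doyle: BF = (D - 4)^2 * L / 16
Adjusted diameter = 27 - 4 = 23 in
(D-4)^2 = 23^2 = 529
BF = 529 * 16 / 16 = 529 BF

529


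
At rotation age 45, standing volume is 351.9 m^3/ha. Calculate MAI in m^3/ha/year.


Formula: MAI = Total Volume / Stand Age
MAI = 351.9 m^3/ha / 45 years
MAI = 7.82 m^3/ha/year

7.82


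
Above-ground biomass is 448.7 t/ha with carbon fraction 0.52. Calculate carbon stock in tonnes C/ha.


Formula: Carbon Stock = Biomass * Carbon Fraction
C = 448.7 t/ha * 0.52
C = 233.3 t C/ha

233.3


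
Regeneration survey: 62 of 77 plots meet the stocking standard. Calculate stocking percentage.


Formula: Stocking % = stocked plots / total plots * 100
Stocking = 62 / 77 * 100
Stocking = 0.8052 * 100 = 80.5%

80.5


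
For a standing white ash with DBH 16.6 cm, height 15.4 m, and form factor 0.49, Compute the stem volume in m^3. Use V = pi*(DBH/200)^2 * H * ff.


Formula: V = pi * (DBH/200)^2 * H * ff
Radius = DBH/200 = 16.6/200 = 0.083 m
Radius^2 = 0.083^2 = 0.006889 m^2
V = pi * 0.006889 * 15.4 * 0.49
V = 0.163 m^3

0.163


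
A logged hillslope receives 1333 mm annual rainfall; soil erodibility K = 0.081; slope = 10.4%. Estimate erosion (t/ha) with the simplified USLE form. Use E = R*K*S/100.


Formula: E = R * K * S / 100  (simplified USLE)
R * K = 1333 * 0.081 = 107.973
E = 107.973 * 10.4 / 100 = 11.23 t/ha

11.23


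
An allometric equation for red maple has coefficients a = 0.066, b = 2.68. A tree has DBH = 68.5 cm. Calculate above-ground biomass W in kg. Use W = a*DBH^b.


Formula: W = a * DBH^b  (allometric power law)
DBH^b = 68.5^2.68 = 83109.5119
W = 0.066 * 83109.5119 = 5485.2 kg

5485.2


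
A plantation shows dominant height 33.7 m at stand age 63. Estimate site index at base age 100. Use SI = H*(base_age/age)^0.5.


Formula: SI = H_dom * (base_age / age)^0.5
Age ratio = 100 / 63 = 1.5873
sqrt(age_ratio) = 1.25988
SI = 33.7 * 1.25988 = 42.5 m

42.5


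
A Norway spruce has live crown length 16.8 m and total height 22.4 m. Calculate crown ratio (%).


Formula: Crown Ratio = (Crown Length / Total Height) * 100
CR = (16.8 m / 22.4 m) * 100
CR = 0.75 * 100 = 75.0%

75.0


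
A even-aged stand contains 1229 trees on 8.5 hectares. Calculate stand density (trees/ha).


Formula: Stand Density = N_trees / Area_ha
Density = 1229 trees / 8.5 ha
Density = 145 trees/ha

145


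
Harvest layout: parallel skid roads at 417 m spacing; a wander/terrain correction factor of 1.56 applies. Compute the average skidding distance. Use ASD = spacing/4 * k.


Formula: ASD = (spacing / 4) * correction
Uncorrected distance = spacing / 4 = 417 / 4 = 104.25 m
ASD = 104.25 * 1.56 = 163 m

163


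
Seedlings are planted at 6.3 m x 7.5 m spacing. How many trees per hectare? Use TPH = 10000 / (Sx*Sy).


Formula: TPH = 10000 m^2/ha / (spacing_x * spacing_y)
Area per tree = 6.3 m * 7.5 m = 47.25 m^2
TPH = 10000 / 47.25 = 212 trees/ha

212


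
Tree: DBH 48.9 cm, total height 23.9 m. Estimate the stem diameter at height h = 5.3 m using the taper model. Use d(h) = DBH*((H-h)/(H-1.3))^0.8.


Taper: d(h) = DBH * ((H - h) / (H - 1.3))^0.8
Numerator = H - h = 23.9 - 5.3 = 18.6 m
Denominator = H - 1.3 = 23.9 - 1.3 = 22.6 m
Ratio = 18.6 / 22.6 = 0.82301
d = 48.9 * 0.82301^0.8 = 41.8 cm

41.8


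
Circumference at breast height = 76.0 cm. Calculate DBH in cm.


Formula: DBH = C / pi
DBH = 76.0 / pi
pi = 3.14159...
DBH = 24.2 cm

24.2


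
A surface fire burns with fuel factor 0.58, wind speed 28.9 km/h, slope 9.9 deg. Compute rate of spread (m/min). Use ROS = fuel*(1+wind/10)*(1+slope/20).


Formula: ROS = fuel * (1 + wind/10) * (1 + slope/20)
Wind factor = 1 + 28.9/10 = 3.89
Slope factor = 1 + 9.9/20 = 1.495
ROS = 0.58 * 3.89 * 1.495 = 3.37 m/min

3.37


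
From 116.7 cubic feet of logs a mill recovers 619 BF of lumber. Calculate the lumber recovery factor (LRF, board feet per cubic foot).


Formula: LRF = Lumber Output (BF) / Log Input (ft^3)
LRF = 619 BF / 116.7 ft^3
LRF = 5.3 BF/ft^3

5.3


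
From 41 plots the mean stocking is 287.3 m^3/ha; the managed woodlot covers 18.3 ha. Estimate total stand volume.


Formula: Total Volume = Mean Volume per ha * Total Area
Total Volume = 287.3 m^3/ha * 18.3 ha
Total Volume = 5258 m^3

5258


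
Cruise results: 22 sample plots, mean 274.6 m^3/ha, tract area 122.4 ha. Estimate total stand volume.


Formula: Total Volume = Mean Volume per ha * Total Area
Total Volume = 274.6 m^3/ha * 122.4 ha
Total Volume = 33611 m^3

33611


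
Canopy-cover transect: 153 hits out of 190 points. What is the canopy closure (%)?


Formula: Canopy closure = covered points / total points * 100
Closure = 153 / 190 * 100
Closure = 0.8053 * 100 = 80.5%

80.5


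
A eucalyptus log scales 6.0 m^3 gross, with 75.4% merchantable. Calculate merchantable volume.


Formula: MV = V_total * (merchantable_pct / 100)
Merchantable fraction = 75.4% / 100 = 0.754
MV = 6.0 m^3 * 0.754 = 4.524 m^3

4.524


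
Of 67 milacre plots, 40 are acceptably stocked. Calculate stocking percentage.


Formula: Stocking % = stocked plots / total plots * 100
Stocking = 40 / 67 * 100
Stocking = 0.597 * 100 = 59.7%

59.7


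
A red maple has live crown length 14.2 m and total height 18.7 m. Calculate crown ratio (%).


Formula: Crown Ratio = (Crown Length / Total Height) * 100
CR = (14.2 m / 18.7 m) * 100
CR = 0.7594 * 100 = 75.9%

75.9


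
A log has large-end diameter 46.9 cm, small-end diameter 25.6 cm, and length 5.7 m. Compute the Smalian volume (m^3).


Smalian: V = (A1 + A2)/2 * L,  A = pi*(D/200)^2
A1 = pi*(46.9/200)^2 = 0.172757 m^2
A2 = pi*(25.6/200)^2 = 0.051472 m^2
V = (0.172757+0.051472)/2*5.7 = 0.6391 m^3

0.6391


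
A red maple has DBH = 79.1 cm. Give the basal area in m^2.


Formula: BA = pi * (DBH/2)^2 / 10000  (cm^2 to m^2)
Radius = DBH/2 = 79.1/2 = 39.55 cm
BA = pi * 39.55^2 / 10000
   = 4914.0871 cm^2 / 10000
   = 0.4914 m^2

0.4914


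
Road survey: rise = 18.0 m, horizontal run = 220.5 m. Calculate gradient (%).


Formula: Gradient = rise / run * 100
Gradient = 18.0 / 220.5 * 100 = 8.2%

8.2
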